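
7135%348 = 175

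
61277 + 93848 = 155125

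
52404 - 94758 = -42354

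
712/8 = 89 = 89.00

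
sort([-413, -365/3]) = [-413, -365/3]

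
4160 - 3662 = 498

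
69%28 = 13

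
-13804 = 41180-54984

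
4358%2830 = 1528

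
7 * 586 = 4102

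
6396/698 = 3198/349 ≈ 9.16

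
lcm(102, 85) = 510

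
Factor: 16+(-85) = -1 * 3^1 * 23^1 = -69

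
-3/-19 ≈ 0.158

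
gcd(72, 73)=1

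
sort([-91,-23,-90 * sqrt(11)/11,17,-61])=[-91,-61,-90 * sqrt(11)/11,-23,17]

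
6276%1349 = 880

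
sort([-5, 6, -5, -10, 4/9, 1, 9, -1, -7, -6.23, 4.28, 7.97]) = [-10, -7, -6.23, -5, -5, -1, 4/9, 1, 4.28, 6, 7.97, 9]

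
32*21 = 672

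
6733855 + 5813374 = 12547229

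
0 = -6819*0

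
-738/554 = -369/277 ≈ -1.33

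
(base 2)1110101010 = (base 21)22e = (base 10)938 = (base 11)783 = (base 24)1f2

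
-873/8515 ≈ -0.103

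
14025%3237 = 1077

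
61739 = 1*61739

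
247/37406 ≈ 0.00660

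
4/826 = 2/413 ≈ 0.00484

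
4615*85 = 392275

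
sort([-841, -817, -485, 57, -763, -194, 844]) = [-841, -817, -763, -485, -194, 57, 844]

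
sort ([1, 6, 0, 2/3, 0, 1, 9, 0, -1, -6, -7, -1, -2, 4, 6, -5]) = [-7, -6, -5, -2, -1, -1, 0, 0, 0, 2/3, 1, 1, 4, 6, 6, 9]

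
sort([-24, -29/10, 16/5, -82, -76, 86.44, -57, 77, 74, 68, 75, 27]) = [-82, -76, -57, -24, -29/10, 16/5, 27, 68, 74, 75, 77, 86.44]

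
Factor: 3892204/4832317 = 2^2 * 7^(-1) * 199^(-1) * 3469^(-1) * 973051^1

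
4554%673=516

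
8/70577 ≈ 0.000113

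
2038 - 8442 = -6404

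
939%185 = 14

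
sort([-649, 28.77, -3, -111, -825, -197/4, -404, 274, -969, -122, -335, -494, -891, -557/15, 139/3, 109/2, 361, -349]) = [-969, -891, -825, -649, -494, -404, -349, -335, -122, -111, -197/4, -557/15, -3, 28.77, 139/3, 109/2, 274, 361]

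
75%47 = 28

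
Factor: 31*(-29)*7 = -1*7^1*29^1*31^1 = -6293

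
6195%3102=3093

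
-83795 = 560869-644664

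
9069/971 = 9 + 330/971 ≈ 9.34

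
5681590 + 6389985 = 12071575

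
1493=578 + 915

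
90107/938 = 96 + 59/938 ≈ 96.06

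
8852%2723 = 683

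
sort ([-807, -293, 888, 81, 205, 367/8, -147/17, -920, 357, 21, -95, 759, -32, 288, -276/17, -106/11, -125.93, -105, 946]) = [-920, -807, -293, -125.93, -105, -95, -32, -276/17, -106/11, -147/17, 21, 367/8, 81, 205, 288, 357, 759, 888, 946]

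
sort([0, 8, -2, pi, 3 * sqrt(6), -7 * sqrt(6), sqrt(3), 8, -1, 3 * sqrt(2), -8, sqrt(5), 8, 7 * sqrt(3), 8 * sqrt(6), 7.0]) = [-7 * sqrt(6), -8, -2, -1, 0, sqrt(3), sqrt(5), pi, 3 * sqrt(2), 7.0, 3 * sqrt(6), 8, 8, 8, 7 * sqrt(3), 8 * sqrt(6)]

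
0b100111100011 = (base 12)156b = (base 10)2531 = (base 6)15415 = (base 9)3422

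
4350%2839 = 1511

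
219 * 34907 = 7644633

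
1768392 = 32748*54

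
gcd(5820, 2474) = 2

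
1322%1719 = 1322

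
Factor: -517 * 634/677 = -1 * 2^1 * 11^1 * 47^1 * 317^1 * 677^(-1) = -327778/677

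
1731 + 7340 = 9071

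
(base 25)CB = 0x137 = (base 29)AL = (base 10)311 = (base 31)A1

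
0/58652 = 0 = 0.00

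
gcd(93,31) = 31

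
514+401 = 915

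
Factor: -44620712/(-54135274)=2^2*107^1*127^(-1)*52127^1*213131^(-1)=22310356/27067637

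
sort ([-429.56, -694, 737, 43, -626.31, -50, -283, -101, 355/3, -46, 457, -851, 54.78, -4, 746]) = [-851, -694, -626.31, -429.56, -283, -101, -50, -46, -4, 43, 54.78, 355/3, 457, 737, 746]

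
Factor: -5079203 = -1 * 41^1 * 43^2 * 67^1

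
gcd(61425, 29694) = 21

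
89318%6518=4584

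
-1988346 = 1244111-3232457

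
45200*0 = 0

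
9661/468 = 20 + 301/468 ≈ 20.64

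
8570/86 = 4285/43 ≈ 99.65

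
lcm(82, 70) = 2870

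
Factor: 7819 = 7^1 * 1117^1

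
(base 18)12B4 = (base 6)50534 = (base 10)6682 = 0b1101000011010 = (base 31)6TH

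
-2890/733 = -3 - 691/733 ≈ -3.94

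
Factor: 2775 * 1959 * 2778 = 2^1 * 3^3 * 5^2 * 37^1 * 463^1 * 653^1 = 15101833050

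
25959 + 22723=48682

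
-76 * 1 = -76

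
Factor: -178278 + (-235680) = -1 * 2^1 * 3^1 * 68993^1 = -413958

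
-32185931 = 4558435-36744366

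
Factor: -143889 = -1*3^1*47963^1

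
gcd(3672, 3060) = 612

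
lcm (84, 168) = 168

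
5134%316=78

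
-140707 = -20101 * 7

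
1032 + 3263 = 4295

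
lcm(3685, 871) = 47905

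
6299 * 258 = 1625142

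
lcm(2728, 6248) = 193688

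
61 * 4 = 244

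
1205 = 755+450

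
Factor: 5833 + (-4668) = 5^1 * 233^1 = 1165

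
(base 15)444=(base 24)1g4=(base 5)12324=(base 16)3c4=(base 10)964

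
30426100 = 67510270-37084170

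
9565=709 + 8856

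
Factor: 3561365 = 5^1*479^1*1487^1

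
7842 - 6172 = 1670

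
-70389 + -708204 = -778593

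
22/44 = 1/2 = 0.50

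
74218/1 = 74218 = 74218.00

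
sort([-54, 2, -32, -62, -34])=[-62, -54, -34, -32, 2]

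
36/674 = 18/337 ≈ 0.0534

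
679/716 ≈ 0.948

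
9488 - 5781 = 3707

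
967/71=13 + 44/71 ≈ 13.62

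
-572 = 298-870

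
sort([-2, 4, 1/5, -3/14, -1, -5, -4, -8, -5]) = [-8, -5, -5, -4, -2, -1, -3/14, 1/5, 4]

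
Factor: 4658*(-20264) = -1*2^4*17^2*137^1*149^1 = -94389712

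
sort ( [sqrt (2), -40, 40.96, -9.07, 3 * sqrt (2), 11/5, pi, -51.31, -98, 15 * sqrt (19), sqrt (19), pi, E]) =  [-98, -51.31, -40, -9.07, sqrt (2), 11/5, E, pi, pi, 3 * sqrt (2), sqrt (19), 40.96, 15 * sqrt (19)]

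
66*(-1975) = -130350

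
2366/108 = 21 + 49/54 ≈ 21.91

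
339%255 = 84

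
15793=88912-73119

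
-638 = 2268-2906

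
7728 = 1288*6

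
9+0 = 9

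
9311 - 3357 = 5954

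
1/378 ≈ 0.00265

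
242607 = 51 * 4757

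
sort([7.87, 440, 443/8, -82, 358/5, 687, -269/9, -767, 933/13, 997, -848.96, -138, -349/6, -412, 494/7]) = [-848.96, -767, -412, -138, -82, -349/6, -269/9, 7.87, 443/8, 494/7, 358/5, 933/13, 440, 687, 997]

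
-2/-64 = 1/32 ≈ 0.0313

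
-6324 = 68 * (-93)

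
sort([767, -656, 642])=[-656, 642, 767]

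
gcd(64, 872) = 8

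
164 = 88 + 76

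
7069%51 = 31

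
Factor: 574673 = 11^1*89^1*587^1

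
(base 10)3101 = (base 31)371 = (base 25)4o1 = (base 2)110000011101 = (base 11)236a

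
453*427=193431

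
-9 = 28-37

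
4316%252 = 32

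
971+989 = 1960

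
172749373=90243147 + 82506226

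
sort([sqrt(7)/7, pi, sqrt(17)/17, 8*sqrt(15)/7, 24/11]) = [sqrt(17)/17, sqrt(7)/7, 24/11, pi, 8*sqrt(15)/7]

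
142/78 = 71/39≈1.82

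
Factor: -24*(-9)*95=2^3*3^3*5^1*19^1=20520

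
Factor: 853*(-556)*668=-1*2^4*139^1*167^1*853^1=-316811024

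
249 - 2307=-2058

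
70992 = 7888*9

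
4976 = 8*622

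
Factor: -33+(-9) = -1 * 2^1 * 3^1 * 7^1 = -42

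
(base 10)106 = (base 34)34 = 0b1101010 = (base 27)3p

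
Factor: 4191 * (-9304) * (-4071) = 2^3 * 3^2 * 11^1 * 23^1 * 59^1 * 127^1 * 1163^1 = 158740763544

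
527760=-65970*(-8)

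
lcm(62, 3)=186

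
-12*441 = -5292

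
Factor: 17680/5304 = 2^1 * 3^(-1) * 5^1 = 10/3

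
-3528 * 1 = -3528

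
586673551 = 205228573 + 381444978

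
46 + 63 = 109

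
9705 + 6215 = 15920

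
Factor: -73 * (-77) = 7^1 * 11^1 * 73^1 = 5621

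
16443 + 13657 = 30100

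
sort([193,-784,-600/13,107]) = [-784,-600/13,107,193]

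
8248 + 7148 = 15396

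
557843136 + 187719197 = 745562333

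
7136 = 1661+5475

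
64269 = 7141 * 9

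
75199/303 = 248 + 55/303 ≈ 248.18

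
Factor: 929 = 929^1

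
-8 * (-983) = 7864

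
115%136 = 115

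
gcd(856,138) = 2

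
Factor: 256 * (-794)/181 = -1 * 2^9 * 181^(-1) * 397^1 = -203264/181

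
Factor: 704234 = 2^1 * 223^1 * 1579^1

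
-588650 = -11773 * 50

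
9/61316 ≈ 0.000147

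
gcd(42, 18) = 6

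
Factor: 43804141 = 47^1*932003^1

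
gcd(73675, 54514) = 1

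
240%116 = 8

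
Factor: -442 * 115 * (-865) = 2^1 * 5^2 * 13^1 * 17^1 * 23^1 * 173^1 = 43967950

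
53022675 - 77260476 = -24237801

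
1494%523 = 448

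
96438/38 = 2537 + 16/19 ≈ 2537.84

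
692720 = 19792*35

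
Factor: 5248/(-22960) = -1*2^3*5^(-1)*7^(-1) = -8/35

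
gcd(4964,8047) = 1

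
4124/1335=3 + 119/1335 ≈ 3.09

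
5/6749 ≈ 0.000741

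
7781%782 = 743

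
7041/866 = 8 + 113/866 ≈ 8.13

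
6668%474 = 32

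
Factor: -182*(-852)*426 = 2^4*3^2*7^1*13^1*71^2 = 66057264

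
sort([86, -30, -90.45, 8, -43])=[-90.45, -43, -30, 8, 86]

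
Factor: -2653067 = -1*2653067^1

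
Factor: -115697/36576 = -1 * 2^ (-5) * 3^ (-2) * 911^1 = -911/288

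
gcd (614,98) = 2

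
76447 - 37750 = 38697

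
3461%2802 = 659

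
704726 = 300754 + 403972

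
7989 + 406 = 8395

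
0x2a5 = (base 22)18h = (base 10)677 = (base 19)1gc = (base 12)485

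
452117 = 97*4661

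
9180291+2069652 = 11249943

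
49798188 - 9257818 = 40540370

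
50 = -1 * (-50)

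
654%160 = 14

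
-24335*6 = -146010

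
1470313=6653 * 221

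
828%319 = 190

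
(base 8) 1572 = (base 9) 1188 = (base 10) 890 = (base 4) 31322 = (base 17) 316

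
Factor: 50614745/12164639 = 5^1*17^(-1)*89^1*107^1*1063^1*715567^(-1)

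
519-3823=-3304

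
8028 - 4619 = 3409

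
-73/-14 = 5 + 3/14 ≈ 5.21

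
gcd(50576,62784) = 1744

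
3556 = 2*1778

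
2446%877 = 692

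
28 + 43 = 71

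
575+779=1354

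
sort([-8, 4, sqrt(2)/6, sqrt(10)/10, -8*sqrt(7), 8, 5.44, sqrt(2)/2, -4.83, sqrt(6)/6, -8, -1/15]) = [-8*sqrt(7), -8, -8, -4.83, -1/15, sqrt(2)/6, sqrt(10)/10, sqrt(6)/6, sqrt(2)/2, 4, 5.44, 8]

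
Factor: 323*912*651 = 2^4*3^2*7^1*17^1*19^2*31^1 = 191768976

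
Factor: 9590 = 2^1*5^1*7^1*137^1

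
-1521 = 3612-5133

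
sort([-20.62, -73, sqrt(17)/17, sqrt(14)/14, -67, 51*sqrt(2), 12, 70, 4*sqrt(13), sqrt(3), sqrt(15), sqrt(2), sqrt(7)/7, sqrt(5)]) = [-73, -67, -20.62, sqrt(17)/17, sqrt(14)/14, sqrt(7)/7, sqrt(2), sqrt(3), sqrt(5), sqrt(15), 12, 4*sqrt(13), 70, 51*sqrt(2)]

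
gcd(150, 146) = 2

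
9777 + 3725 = 13502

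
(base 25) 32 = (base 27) 2n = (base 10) 77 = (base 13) 5c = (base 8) 115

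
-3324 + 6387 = 3063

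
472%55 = 32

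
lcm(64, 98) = 3136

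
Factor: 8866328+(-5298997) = 17^1 * 223^1 * 941^1 = 3567331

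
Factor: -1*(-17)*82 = 2^1*17^1*41^1 = 1394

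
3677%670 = 327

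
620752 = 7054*88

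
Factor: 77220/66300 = 3^2 * 5^(-1) * 11^1 * 17^(-1) = 99/85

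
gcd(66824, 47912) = 8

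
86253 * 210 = 18113130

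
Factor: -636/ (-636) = 1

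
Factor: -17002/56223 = -1*2^1*3^(-2)*6247^(-1)*8501^1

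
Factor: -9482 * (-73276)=2^3 * 7^1 * 11^1 * 431^1 * 2617^1=694803032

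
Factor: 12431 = 31^1*401^1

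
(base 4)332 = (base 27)28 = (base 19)35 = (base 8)76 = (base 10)62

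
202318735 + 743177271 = 945496006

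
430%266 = 164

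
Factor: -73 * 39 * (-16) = 2^4 * 3^1 * 13^1 * 73^1 = 45552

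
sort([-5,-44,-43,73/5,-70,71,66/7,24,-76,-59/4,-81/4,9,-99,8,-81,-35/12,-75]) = [-99,-81,-76,-75,-70,-44,-43,-81/4,-59/4,-5,-35/12,8,9,66/7,73/5,24,71]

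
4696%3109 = 1587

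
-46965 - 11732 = -58697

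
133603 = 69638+63965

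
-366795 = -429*855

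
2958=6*493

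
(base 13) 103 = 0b10101100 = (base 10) 172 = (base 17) a2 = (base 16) ac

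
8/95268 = 2/23817 ≈ 0.0000840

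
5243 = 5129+114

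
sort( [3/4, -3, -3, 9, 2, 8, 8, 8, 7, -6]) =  [-6, -3, -3, 3/4, 2, 7, 8, 8, 8, 9]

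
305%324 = 305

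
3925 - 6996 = -3071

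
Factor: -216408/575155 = -1*2^3*3^1*5^ (-1)*7^ (-1)*71^1*127^1*16433^ (-1)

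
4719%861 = 414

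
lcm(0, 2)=0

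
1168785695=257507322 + 911278373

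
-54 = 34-88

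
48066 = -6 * (-8011)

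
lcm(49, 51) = 2499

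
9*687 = 6183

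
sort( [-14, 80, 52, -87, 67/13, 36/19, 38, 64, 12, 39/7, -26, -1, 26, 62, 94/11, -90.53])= [-90.53, -87, -26, -14, -1, 36/19, 67/13, 39/7, 94/11, 12, 26, 38, 52, 62, 64, 80]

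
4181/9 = 464 + 5/9 ≈ 464.56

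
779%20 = 19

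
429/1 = 429 = 429.00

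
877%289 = 10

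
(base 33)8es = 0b10001111110010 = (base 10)9202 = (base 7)35554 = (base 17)1ee5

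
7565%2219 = 908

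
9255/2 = 4627 + 1/2 = 4627.50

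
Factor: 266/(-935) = -1*2^1*5^(-1)*7^1*11^(-1)*17^(-1)*19^1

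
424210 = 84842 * 5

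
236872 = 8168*29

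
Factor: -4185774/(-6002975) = 2^1*3^2*5^(-2)*11^(-1)*17^1*83^(-1)*263^(-1)*13679^1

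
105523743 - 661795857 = -556272114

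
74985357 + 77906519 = 152891876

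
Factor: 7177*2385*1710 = 2^1*3^4*5^2*19^1*53^1*7177^1 = 29270317950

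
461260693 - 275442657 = 185818036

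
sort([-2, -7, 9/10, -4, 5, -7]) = [-7, -7, -4, -2, 9/10, 5]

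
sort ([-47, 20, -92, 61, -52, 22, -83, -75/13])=[-92, -83, -52, -47, -75/13, 20, 22, 61]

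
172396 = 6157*28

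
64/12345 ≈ 0.00518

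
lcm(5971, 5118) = 35826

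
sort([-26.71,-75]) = [-75,-26.71]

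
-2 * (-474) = 948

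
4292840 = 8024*535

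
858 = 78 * 11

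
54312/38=1429 + 5/19 ≈ 1429.26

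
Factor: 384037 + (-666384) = -1*13^1*37^1*587^1 = -282347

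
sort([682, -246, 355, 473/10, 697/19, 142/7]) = [-246, 142/7, 697/19, 473/10, 355, 682]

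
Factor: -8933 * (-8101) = 8101^1 * 8933^1 = 72366233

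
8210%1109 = 447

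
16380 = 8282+8098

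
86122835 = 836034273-749911438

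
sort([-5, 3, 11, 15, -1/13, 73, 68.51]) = [-5, -1/13, 3, 11, 15, 68.51, 73]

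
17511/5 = 3502 + 1/5 = 3502.20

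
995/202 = 4 + 187/202 ≈ 4.93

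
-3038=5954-8992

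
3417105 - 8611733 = -5194628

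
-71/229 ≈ -0.310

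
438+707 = 1145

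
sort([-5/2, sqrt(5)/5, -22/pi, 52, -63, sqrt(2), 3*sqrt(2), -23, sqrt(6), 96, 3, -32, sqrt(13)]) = [-63, -32, -23, -22/pi, -5/2, sqrt(5)/5, sqrt(2), sqrt(6), 3, sqrt(13), 3*sqrt(2), 52, 96]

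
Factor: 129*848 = 2^4*3^1*43^1*53^1 = 109392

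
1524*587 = 894588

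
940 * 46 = 43240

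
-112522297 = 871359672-983881969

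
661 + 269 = 930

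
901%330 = 241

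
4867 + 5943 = 10810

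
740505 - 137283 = 603222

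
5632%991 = 677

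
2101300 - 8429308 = -6328008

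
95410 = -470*(-203)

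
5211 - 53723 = -48512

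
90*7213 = 649170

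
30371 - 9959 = 20412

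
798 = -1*(-798)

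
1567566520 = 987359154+580207366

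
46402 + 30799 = 77201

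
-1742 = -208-1534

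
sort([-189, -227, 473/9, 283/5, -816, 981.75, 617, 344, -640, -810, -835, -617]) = [-835, -816, -810, -640, -617, -227, -189, 473/9, 283/5, 344, 617, 981.75]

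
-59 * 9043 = -533537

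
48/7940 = 12/1985 ≈ 0.00605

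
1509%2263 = 1509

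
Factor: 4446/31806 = 3^(-1)*13^1*31^(-1) = 13/93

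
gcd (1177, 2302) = 1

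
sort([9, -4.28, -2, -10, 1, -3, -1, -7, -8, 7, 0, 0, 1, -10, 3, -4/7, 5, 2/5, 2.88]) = [-10, -10, -8, -7, -4.28, -3, -2, -1, -4/7, 0, 0, 2/5, 1, 1, 2.88, 3, 5, 7, 9]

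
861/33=287/11 ≈ 26.09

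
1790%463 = 401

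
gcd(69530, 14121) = 1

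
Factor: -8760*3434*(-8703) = 2^4*3^3*5^1*17^1*73^1*101^1*967^1 = 261802253520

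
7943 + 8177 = 16120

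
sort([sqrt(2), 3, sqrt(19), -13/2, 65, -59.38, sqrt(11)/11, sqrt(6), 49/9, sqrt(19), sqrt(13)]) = [-59.38, -13/2, sqrt(11)/11, sqrt(2), sqrt(6), 3, sqrt(13), sqrt(19), sqrt(19), 49/9, 65]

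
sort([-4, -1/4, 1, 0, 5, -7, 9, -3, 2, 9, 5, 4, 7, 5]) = [-7, -4, -3, -1/4, 0, 1, 2, 4, 5, 5, 5, 7, 9, 9]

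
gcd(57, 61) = 1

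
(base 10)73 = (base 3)2201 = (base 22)37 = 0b1001001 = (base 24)31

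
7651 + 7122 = 14773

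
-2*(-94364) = 188728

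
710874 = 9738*73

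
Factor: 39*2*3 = 2^1*3^2*13^1 = 234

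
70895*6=425370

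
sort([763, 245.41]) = [245.41, 763]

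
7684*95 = 729980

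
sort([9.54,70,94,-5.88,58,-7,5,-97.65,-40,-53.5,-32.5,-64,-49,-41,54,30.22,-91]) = [-97.65,-91,-64,-53.5,-49,-41,-40,-32.5,-7,-5.88,5,9.54,30.22,54,58,70,94]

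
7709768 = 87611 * 88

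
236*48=11328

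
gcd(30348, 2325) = 3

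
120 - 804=-684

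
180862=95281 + 85581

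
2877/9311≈0.309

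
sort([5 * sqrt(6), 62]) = [5 * sqrt(6), 62]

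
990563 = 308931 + 681632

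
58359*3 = 175077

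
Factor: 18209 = 131^1*139^1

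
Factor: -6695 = -1 * 5^1 * 13^1 * 103^1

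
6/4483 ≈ 0.00134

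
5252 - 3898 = 1354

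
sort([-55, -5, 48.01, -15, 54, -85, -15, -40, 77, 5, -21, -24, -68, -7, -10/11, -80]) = [-85, -80, -68, -55, -40, -24, -21, -15, -15, -7, -5, -10/11, 5, 48.01, 54, 77]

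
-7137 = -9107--1970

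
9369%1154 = 137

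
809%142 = 99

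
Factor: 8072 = 2^3 * 1009^1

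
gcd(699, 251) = 1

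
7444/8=930+1/2=930.50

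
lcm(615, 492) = 2460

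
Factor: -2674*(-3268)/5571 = 2^3*3^ (-2)*7^1*19^1*43^1*191^1*619^ (-1) = 8738632/5571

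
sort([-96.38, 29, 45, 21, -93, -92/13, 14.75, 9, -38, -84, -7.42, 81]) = [-96.38, -93, -84, -38, -7.42, -92/13, 9, 14.75, 21, 29, 45, 81]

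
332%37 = 36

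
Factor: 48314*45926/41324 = 7^2*17^1*29^1*10331^(-1)*22963^1 = 554717191/10331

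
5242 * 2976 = 15600192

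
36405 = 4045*9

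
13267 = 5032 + 8235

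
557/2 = 278 + 1/2 = 278.50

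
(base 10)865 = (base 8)1541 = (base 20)235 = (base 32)r1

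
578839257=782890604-204051347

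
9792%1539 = 558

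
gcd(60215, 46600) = 5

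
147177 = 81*1817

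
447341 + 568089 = 1015430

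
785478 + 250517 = 1035995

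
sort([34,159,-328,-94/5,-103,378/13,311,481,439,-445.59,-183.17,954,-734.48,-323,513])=[-734.48,-445.59,-328,-323,-183.17,-103,-94/5,378/13,34,159,311,439,481,513,954]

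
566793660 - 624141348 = -57347688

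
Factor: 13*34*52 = 2^3*13^2*17^1 = 22984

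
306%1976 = 306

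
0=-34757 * 0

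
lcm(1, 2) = 2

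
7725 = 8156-431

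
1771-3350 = -1579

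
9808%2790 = 1438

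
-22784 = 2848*(-8)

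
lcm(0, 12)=0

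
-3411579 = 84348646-87760225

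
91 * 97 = 8827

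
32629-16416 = 16213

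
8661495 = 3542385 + 5119110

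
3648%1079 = 411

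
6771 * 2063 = 13968573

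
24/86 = 12/43 ≈ 0.279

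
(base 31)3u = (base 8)173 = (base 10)123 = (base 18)6f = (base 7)234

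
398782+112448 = 511230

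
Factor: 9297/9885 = 3^1 * 5^(-1) * 659^(-1) * 1033^1 = 3099/3295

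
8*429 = 3432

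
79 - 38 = 41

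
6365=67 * 95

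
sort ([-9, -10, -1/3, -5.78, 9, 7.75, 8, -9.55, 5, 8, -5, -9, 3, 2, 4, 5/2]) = [-10, -9.55, -9, -9, -5.78, -5, -1/3, 2, 5/2, 3, 4, 5, 7.75, 8, 8, 9]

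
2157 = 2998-841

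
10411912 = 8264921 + 2146991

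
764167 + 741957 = 1506124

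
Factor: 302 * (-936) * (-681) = 2^4 * 3^3 * 13^1 * 151^1 * 227^1 = 192499632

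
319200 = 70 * 4560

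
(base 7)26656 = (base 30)7tp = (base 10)7195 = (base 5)212240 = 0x1c1b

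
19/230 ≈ 0.0826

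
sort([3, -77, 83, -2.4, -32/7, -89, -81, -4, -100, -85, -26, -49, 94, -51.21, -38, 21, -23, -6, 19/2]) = [-100, -89, -85, -81, -77, -51.21, -49, -38, -26, -23, -6, -32/7, -4, -2.4, 3, 19/2, 21, 83, 94]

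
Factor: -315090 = -1*2^1*3^4*5^1*389^1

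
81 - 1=80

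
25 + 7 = 32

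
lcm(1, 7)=7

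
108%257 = 108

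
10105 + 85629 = 95734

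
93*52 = 4836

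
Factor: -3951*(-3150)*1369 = 2^1*3^4*5^2*7^1*37^2*439^1 = 17038094850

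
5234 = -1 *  (-5234)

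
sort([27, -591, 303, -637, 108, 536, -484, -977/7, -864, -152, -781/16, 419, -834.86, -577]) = [-864, -834.86, -637, -591, -577, -484, -152, -977/7, -781/16, 27, 108, 303, 419, 536]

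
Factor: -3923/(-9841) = 13^(-1) * 757^(-1) * 3923^1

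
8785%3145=2495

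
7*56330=394310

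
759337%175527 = 57229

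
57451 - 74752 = -17301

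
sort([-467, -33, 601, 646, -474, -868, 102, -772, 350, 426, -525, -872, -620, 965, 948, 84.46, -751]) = [-872, -868, -772, -751, -620, -525, -474, -467, -33, 84.46, 102, 350, 426, 601, 646, 948, 965]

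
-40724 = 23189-63913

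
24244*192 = 4654848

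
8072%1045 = 757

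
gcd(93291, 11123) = 1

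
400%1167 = 400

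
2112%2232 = 2112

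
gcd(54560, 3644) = 4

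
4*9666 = 38664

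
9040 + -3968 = 5072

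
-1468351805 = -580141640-888210165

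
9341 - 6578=2763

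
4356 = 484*9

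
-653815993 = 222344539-876160532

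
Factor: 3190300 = 2^2*5^2*61^1*523^1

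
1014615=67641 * 15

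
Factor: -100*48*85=-1*2^6*3^1*5^3*17^1=-408000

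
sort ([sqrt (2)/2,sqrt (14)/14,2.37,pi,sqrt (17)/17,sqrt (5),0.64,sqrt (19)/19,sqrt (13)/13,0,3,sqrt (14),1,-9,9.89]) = [-9,0,sqrt (19)/19,sqrt (17)/17,sqrt (14)/14,sqrt (13)/13,0.64,sqrt (2)/2,1,sqrt (5),2.37,3,pi,sqrt (14),9.89]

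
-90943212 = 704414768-795357980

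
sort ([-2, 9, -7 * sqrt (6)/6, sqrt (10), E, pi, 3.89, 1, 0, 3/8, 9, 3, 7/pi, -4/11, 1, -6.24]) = [-6.24, -7 * sqrt (6)/6, -2, -4/11, 0, 3/8, 1, 1, 7/pi, E, 3, pi, sqrt (10), 3.89, 9, 9]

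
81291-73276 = 8015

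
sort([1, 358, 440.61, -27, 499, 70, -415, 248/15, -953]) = [-953, -415, -27, 1, 248/15, 70, 358, 440.61, 499]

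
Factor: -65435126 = -1 * 2^1 * 19^1 * 197^1 * 8741^1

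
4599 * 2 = 9198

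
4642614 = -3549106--8191720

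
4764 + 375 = 5139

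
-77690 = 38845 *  (-2)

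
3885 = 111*35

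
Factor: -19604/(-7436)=11^(-1) * 29^1=29/11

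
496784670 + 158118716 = 654903386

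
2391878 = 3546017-1154139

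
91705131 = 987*92913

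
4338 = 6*723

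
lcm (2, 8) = 8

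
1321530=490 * 2697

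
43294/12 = 3607 + 5/6 ≈ 3607.83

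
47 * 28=1316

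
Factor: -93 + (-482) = -1*5^2*23^1 = -575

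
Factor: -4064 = -1*2^5*127^1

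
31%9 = 4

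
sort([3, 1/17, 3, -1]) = [-1, 1/17, 3, 3]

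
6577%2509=1559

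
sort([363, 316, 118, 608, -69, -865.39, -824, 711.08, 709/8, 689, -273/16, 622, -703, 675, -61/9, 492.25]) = [-865.39, -824, -703, -69, -273/16, -61/9, 709/8, 118, 316, 363, 492.25, 608, 622, 675, 689, 711.08]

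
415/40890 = 83/8178 ≈ 0.0101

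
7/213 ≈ 0.0329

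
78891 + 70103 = 148994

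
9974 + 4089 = 14063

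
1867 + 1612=3479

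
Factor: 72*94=2^4*3^2*47^1=6768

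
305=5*61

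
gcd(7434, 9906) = 6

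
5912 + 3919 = 9831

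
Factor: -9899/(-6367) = 19^1 * 521^1 * 6367^(-1) 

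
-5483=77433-82916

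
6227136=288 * 21622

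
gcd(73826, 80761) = 1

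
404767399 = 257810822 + 146956577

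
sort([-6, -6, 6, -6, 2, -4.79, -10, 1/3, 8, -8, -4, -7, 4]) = [-10, -8, -7, -6, -6, -6, -4.79, -4, 1/3, 2, 4, 6, 8]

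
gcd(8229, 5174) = 13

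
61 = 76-15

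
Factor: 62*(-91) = -1*2^1*7^1*13^1*31^1 = -5642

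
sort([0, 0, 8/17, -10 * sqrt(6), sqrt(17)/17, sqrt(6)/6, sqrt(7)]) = [-10 * sqrt(6), 0, 0, sqrt(17)/17, sqrt(6)/6, 8/17, sqrt(7)]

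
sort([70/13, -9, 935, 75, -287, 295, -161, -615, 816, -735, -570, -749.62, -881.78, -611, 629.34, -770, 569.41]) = [-881.78, -770, -749.62, -735, -615, -611, -570, -287, -161, -9, 70/13, 75, 295, 569.41, 629.34, 816, 935]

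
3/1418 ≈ 0.00212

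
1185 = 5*237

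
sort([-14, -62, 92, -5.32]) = [-62, -14, -5.32, 92]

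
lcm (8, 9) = 72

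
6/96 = 1/16 = 0.0625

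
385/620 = 77/124 ≈ 0.621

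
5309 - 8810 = -3501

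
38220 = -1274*(-30)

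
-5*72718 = -363590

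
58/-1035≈-0.0560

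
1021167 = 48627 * 21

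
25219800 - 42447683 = -17227883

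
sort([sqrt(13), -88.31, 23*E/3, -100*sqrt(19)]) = [-100*sqrt(19), -88.31, sqrt(13), 23*E/3]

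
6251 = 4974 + 1277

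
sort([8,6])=[6,8]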